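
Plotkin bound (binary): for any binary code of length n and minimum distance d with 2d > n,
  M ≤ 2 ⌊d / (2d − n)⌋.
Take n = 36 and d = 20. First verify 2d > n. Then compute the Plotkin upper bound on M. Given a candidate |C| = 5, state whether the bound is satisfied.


Plotkin bound M ≤ 10; given |C| = 5 ≤ bound (satisfied).

Check applicability: 2d = 40, n = 36.
2d − n = 4 > 0, so Plotkin applies.
Compute d/(2d−n) = 20/4 ≈ 5.0000.
⌊d/(2d−n)⌋ = 5.
Plotkin bound: M ≤ 2·5 = 10.
Given |C| = 5, check: satisfied.
This |C| is below the Plotkin bound.


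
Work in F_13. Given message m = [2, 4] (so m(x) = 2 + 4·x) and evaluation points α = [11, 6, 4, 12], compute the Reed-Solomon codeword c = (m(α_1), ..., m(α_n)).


c = [7, 0, 5, 11]

Message polynomial: m(x) = 2 + 4·x (mod 13).
For each evaluation point α_i, compute m(α_i) mod 13:
  α_1 = 11: Horner steps 4 → 7, so m(11) = 7.
  α_2 = 6: Horner steps 4 → 0, so m(6) = 0.
  α_3 = 4: Horner steps 4 → 5, so m(4) = 5.
  α_4 = 12: Horner steps 4 → 11, so m(12) = 11.
Codeword c = [7, 0, 5, 11] ∈ F_13^4.


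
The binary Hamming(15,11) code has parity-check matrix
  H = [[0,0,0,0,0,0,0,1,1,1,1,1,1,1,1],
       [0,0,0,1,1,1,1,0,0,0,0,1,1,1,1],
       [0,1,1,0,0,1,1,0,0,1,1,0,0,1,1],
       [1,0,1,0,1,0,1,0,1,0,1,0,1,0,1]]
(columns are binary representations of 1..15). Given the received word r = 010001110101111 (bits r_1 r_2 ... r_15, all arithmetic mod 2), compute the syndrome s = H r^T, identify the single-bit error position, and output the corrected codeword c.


s = (0, 0, 0, 1)^T, error position = 1, corrected codeword c = 110001110101111

Compute s = H r^T mod 2 one row at a time:
  s_1 = 1 + 0 + 1 + 0 + 1 + 1 + 1 + 1 = 6 ≡ 0 (mod 2).
  s_2 = 0 + 0 + 1 + 1 + 1 + 1 + 1 + 1 = 6 ≡ 0 (mod 2).
  s_3 = 1 + 0 + 1 + 1 + 1 + 0 + 1 + 1 = 6 ≡ 0 (mod 2).
  s_4 = 0 + 0 + 0 + 1 + 0 + 0 + 1 + 1 = 3 ≡ 1 (mod 2).
s = (0, 0, 0, 1)^T — this equals column 1 of H (binary 0001), so error is at position 1.
Correct: flip bit 1 of r = 010001110101111 to get c = 110001110101111.


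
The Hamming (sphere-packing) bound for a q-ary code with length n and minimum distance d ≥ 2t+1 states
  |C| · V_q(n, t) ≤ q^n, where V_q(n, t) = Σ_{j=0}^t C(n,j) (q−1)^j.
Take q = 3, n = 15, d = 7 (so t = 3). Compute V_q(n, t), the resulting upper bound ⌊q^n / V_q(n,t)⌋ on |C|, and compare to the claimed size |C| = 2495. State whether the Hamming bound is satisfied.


V_q(n, t) = 4091, q^n = 14348907, Hamming bound = 3507, |C| = 2495 ≤ bound (satisfied).

Step 1: Compute V_q(n, t) = Σ_{j=0}^3 C(n, j) (q−1)^j.
  j = 0: C(15,0)·(2)^0 = 1·1 = 1.
  j = 1: C(15,1)·(2)^1 = 15·2 = 30.
  j = 2: C(15,2)·(2)^2 = 105·4 = 420.
  j = 3: C(15,3)·(2)^3 = 455·8 = 3640.
  V_q(n, t) = 1 + 30 + 420 + 3640 = 4091.
Step 2: q^n = 3^15 = 14348907.
Step 3: Hamming bound ⌊q^n / V_q(n,t)⌋ = ⌊14348907/4091⌋ = 3507.
Step 4: Compare |C| = 2495 to 3507: satisfied.
The claimed |C| lies below the Hamming bound.


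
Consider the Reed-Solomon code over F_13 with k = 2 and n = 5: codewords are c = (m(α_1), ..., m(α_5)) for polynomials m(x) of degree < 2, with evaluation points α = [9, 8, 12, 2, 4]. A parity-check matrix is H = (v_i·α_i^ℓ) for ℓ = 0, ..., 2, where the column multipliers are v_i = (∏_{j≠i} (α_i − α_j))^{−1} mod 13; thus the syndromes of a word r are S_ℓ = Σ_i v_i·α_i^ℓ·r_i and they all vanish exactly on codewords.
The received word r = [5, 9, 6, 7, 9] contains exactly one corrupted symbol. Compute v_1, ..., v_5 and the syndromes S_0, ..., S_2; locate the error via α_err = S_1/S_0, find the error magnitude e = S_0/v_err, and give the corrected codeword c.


S = (2, 8, 6), error at position 5, error magnitude e = 10, c = [5, 9, 6, 7, 12].

Step 1: column multipliers v_i = (∏_{j≠i}(α_i − α_j))^{−1} mod 13.
  i = 1 (α = 9): (9−8)(9−12)(9−2)(9−4) = 1·(−3)·7·5 = −105 ≡ 12, so v_1 = 12^{−1} = 12 (mod 13).
  i = 2 (α = 8): (8−9)(8−12)(8−2)(8−4) = (−1)·(−4)·6·4 = 96 ≡ 5, so v_2 = 5^{−1} = 8 (mod 13).
  i = 3 (α = 12): (12−9)(12−8)(12−2)(12−4) = 3·4·10·8 = 960 ≡ 11, so v_3 = 11^{−1} = 6 (mod 13).
  i = 4 (α = 2): (2−9)(2−8)(2−12)(2−4) = (−7)·(−6)·(−10)·(−2) = 840 ≡ 8, so v_4 = 8^{−1} = 5 (mod 13).
  i = 5 (α = 4): (4−9)(4−8)(4−12)(4−2) = (−5)·(−4)·(−8)·2 = −320 ≡ 5, so v_5 = 5^{−1} = 8 (mod 13).
  v = [12, 8, 6, 5, 8].
Step 2: syndromes of r = [5, 9, 6, 7, 9] (all sums mod 13).
  S_0 = Σ v_i r_i = 12·5 + 8·9 + 6·6 + 5·7 + 8·9 = 275 ≡ 2.
  S_1 = Σ v_i α_i r_i = 12·9·5 + 8·8·9 + 6·12·6 + 5·2·7 + 8·4·9 = 1906 ≡ 8.
  α_i^2 mod 13 = [3, 12, 1, 4, 3].
  S_2 = Σ v_i α_i^2 r_i = 12·3·5 + 8·12·9 + 6·1·6 + 5·4·7 + 8·3·9 = 1436 ≡ 6.
  S = (2, 8, 6) ≠ 0, so r is not a codeword (an error is present).
Step 3: locate the error. For a single error e at position i, S_ℓ = v_i·e·α_i^ℓ, so α_err = S_1/S_0.
  S_0^{−1} = 2^{−1} = 7 (mod 13), so α_err = 8·7 = 56 ≡ 4 = α_5. Error position i = 5.
  Consistency check: S_2/S_1 = 6·5 = 30 ≡ 4 = α_err ✓ (single-error assumption holds).
Step 4: error magnitude e = S_0/v_5 = S_0·∏_{j≠5}(α_5 − α_j) = 2·5 = 10 ≡ 10 (mod 13).
Step 5: correct position 5: c_5 = r_5 − e = 9 − 10 ≡ 12 (mod 13). Hence c = [5, 9, 6, 7, 12].
  Check: interpolating c through the α_i gives m(x) = 2 + 9·x (degree < 2) with m(α_i) = c_i for every i, so c is indeed a codeword.


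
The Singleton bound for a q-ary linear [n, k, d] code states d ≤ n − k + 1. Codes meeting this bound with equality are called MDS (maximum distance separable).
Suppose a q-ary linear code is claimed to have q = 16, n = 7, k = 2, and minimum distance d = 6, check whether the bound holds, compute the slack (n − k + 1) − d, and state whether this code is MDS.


Singleton RHS = n − k + 1 = 6, slack = 0, bound satisfied, MDS.

Singleton bound: d ≤ n − k + 1.
Here n = 7, k = 2, so n − k + 1 = 6.
Given d = 6, check d ≤ 6: YES.
Slack = (n − k + 1) − d = 0.
The code is MDS (slack = 0).
Description: the claimed parameters are [7, 2, 6]_16; such a code would be MDS (meets Singleton bound).


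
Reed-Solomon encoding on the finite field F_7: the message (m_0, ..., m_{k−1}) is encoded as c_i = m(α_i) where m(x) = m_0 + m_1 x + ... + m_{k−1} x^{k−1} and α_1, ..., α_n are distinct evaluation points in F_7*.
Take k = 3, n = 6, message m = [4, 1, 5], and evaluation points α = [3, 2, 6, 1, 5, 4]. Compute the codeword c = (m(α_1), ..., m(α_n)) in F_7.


c = [3, 5, 1, 3, 1, 4]

Message polynomial: m(x) = 4 + 1·x + 5·x^2 (mod 7).
For each evaluation point α_i, compute m(α_i) mod 7:
  α_1 = 3: Horner steps 5 → 2 → 3, so m(3) = 3.
  α_2 = 2: Horner steps 5 → 4 → 5, so m(2) = 5.
  α_3 = 6: Horner steps 5 → 3 → 1, so m(6) = 1.
  α_4 = 1: Horner steps 5 → 6 → 3, so m(1) = 3.
  α_5 = 5: Horner steps 5 → 5 → 1, so m(5) = 1.
  α_6 = 4: Horner steps 5 → 0 → 4, so m(4) = 4.
Codeword c = [3, 5, 1, 3, 1, 4] ∈ F_7^6.


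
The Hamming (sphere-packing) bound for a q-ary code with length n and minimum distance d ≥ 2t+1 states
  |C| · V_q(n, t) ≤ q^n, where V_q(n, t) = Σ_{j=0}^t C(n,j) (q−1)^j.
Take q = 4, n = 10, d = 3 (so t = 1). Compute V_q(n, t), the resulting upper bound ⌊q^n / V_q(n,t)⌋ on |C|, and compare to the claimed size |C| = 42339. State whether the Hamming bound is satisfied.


V_q(n, t) = 31, q^n = 1048576, Hamming bound = 33825, |C| = 42339 > bound (violated).

Step 1: Compute V_q(n, t) = Σ_{j=0}^1 C(n, j) (q−1)^j.
  j = 0: C(10,0)·(3)^0 = 1·1 = 1.
  j = 1: C(10,1)·(3)^1 = 10·3 = 30.
  V_q(n, t) = 1 + 30 = 31.
Step 2: q^n = 4^10 = 1048576.
Step 3: Hamming bound ⌊q^n / V_q(n,t)⌋ = ⌊1048576/31⌋ = 33825.
Step 4: Compare |C| = 42339 to 33825: violated.
The claimed |C| lies above the Hamming bound, so no 4-ary code of length 10 with d ≥ 3 can have 42339 codewords.


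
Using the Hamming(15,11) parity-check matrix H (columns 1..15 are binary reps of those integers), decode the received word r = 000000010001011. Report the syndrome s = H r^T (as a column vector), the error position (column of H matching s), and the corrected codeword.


s = (0, 1, 0, 1)^T, error position = 5, corrected codeword c = 000010010001011

Compute s = H r^T mod 2 one row at a time:
  s_1 = 1 + 0 + 0 + 0 + 1 + 0 + 1 + 1 = 4 ≡ 0 (mod 2).
  s_2 = 0 + 0 + 0 + 0 + 1 + 0 + 1 + 1 = 3 ≡ 1 (mod 2).
  s_3 = 0 + 0 + 0 + 0 + 0 + 0 + 1 + 1 = 2 ≡ 0 (mod 2).
  s_4 = 0 + 0 + 0 + 0 + 0 + 0 + 0 + 1 = 1 ≡ 1 (mod 2).
s = (0, 1, 0, 1)^T — this equals column 5 of H (binary 0101), so error is at position 5.
Correct: flip bit 5 of r = 000000010001011 to get c = 000010010001011.


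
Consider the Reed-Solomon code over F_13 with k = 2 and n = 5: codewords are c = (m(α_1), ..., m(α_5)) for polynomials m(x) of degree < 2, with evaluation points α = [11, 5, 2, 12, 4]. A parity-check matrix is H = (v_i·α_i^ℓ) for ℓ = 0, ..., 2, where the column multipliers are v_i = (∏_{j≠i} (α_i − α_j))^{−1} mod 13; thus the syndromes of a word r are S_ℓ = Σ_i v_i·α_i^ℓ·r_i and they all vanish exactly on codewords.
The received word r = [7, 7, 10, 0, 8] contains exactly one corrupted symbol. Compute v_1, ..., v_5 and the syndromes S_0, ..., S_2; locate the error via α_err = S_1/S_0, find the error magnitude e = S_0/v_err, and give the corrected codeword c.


S = (7, 12, 2), error at position 1, error magnitude e = 6, c = [1, 7, 10, 0, 8].

Step 1: column multipliers v_i = (∏_{j≠i}(α_i − α_j))^{−1} mod 13.
  i = 1 (α = 11): (11−5)(11−2)(11−12)(11−4) = 6·9·(−1)·7 = −378 ≡ 12, so v_1 = 12^{−1} = 12 (mod 13).
  i = 2 (α = 5): (5−11)(5−2)(5−12)(5−4) = (−6)·3·(−7)·1 = 126 ≡ 9, so v_2 = 9^{−1} = 3 (mod 13).
  i = 3 (α = 2): (2−11)(2−5)(2−12)(2−4) = (−9)·(−3)·(−10)·(−2) = 540 ≡ 7, so v_3 = 7^{−1} = 2 (mod 13).
  i = 4 (α = 12): (12−11)(12−5)(12−2)(12−4) = 1·7·10·8 = 560 ≡ 1, so v_4 = 1^{−1} = 1 (mod 13).
  i = 5 (α = 4): (4−11)(4−5)(4−2)(4−12) = (−7)·(−1)·2·(−8) = −112 ≡ 5, so v_5 = 5^{−1} = 8 (mod 13).
  v = [12, 3, 2, 1, 8].
Step 2: syndromes of r = [7, 7, 10, 0, 8] (all sums mod 13).
  S_0 = Σ v_i r_i = 12·7 + 3·7 + 2·10 + 1·0 + 8·8 = 189 ≡ 7.
  S_1 = Σ v_i α_i r_i = 12·11·7 + 3·5·7 + 2·2·10 + 1·12·0 + 8·4·8 = 1325 ≡ 12.
  α_i^2 mod 13 = [4, 12, 4, 1, 3].
  S_2 = Σ v_i α_i^2 r_i = 12·4·7 + 3·12·7 + 2·4·10 + 1·1·0 + 8·3·8 = 860 ≡ 2.
  S = (7, 12, 2) ≠ 0, so r is not a codeword (an error is present).
Step 3: locate the error. For a single error e at position i, S_ℓ = v_i·e·α_i^ℓ, so α_err = S_1/S_0.
  S_0^{−1} = 7^{−1} = 2 (mod 13), so α_err = 12·2 = 24 ≡ 11 = α_1. Error position i = 1.
  Consistency check: S_2/S_1 = 2·12 = 24 ≡ 11 = α_err ✓ (single-error assumption holds).
Step 4: error magnitude e = S_0/v_1 = S_0·∏_{j≠1}(α_1 − α_j) = 7·12 = 84 ≡ 6 (mod 13).
Step 5: correct position 1: c_1 = r_1 − e = 7 − 6 ≡ 1 (mod 13). Hence c = [1, 7, 10, 0, 8].
  Check: interpolating c through the α_i gives m(x) = 12 + 12·x (degree < 2) with m(α_i) = c_i for every i, so c is indeed a codeword.


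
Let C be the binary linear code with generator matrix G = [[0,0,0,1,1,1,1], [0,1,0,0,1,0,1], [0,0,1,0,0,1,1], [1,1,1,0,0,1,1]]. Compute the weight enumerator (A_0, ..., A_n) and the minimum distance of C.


Weight distribution: A_0 = 1, A_2 = 1, A_3 = 6, A_4 = 5, A_5 = 2, A_6 = 1. Minimum distance d = 2.

Enumerate all 2^4 = 16 messages m ∈ F_2^4.
For each, compute codeword c = mG in F_2^7, then tally its weight.
  m = 0000 → c = 0000000, weight = 0.
  m = 1000 → c = 0001111, weight = 4.
  m = 0100 → c = 0100101, weight = 3.
  m = 1100 → c = 0101010, weight = 3.
  m = 0010 → c = 0010011, weight = 3.
  m = 1010 → c = 0011100, weight = 3.
  m = 0110 → c = 0110110, weight = 4.
  m = 1110 → c = 0111001, weight = 4.
  m = 0001 → c = 1110011, weight = 5.
  m = 1001 → c = 1111100, weight = 5.
  m = 0101 → c = 1010110, weight = 4.
  m = 1101 → c = 1011001, weight = 4.
  m = 0011 → c = 1100000, weight = 2.
  m = 1011 → c = 1101111, weight = 6.
  m = 0111 → c = 1000101, weight = 3.
  m = 1111 → c = 1001010, weight = 3.
Tally weights:
  weight 0: 1 codewords.
  weight 2: 1 codewords.
  weight 3: 6 codewords.
  weight 4: 5 codewords.
  weight 5: 2 codewords.
  weight 6: 1 codewords.
Minimum distance d = smallest w > 0 with A_w > 0 = 2.
Sanity: Σ A_w = 16 = 2^4 = 16 ✓.


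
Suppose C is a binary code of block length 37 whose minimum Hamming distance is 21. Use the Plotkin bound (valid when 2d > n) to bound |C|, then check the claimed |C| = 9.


Plotkin bound M ≤ 8; given |C| = 9 > bound (violated).

Check applicability: 2d = 42, n = 37.
2d − n = 5 > 0, so Plotkin applies.
Compute d/(2d−n) = 21/5 ≈ 4.2000.
⌊d/(2d−n)⌋ = 4.
Plotkin bound: M ≤ 2·4 = 8.
Given |C| = 9, check: VIOLATED.
This |C| is above the Plotkin bound, so no binary code with n = 37, d = 21 and 9 codewords exists.


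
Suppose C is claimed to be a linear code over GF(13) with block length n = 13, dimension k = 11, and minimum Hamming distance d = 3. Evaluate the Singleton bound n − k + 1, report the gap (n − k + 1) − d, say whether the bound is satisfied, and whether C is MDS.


Singleton RHS = n − k + 1 = 3, slack = 0, bound satisfied, MDS.

Singleton bound: d ≤ n − k + 1.
Here n = 13, k = 11, so n − k + 1 = 3.
Given d = 3, check d ≤ 3: YES.
Slack = (n − k + 1) − d = 0.
The code is MDS (slack = 0).
Description: the claimed parameters are [13, 11, 3]_13; such a code would be MDS (meets Singleton bound).


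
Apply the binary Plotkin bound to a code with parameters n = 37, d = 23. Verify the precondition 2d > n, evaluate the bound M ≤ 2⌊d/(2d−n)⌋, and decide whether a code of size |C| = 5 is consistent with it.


Plotkin bound M ≤ 4; given |C| = 5 > bound (violated).

Check applicability: 2d = 46, n = 37.
2d − n = 9 > 0, so Plotkin applies.
Compute d/(2d−n) = 23/9 ≈ 2.5556.
⌊d/(2d−n)⌋ = 2.
Plotkin bound: M ≤ 2·2 = 4.
Given |C| = 5, check: VIOLATED.
This |C| is above the Plotkin bound, so no binary code with n = 37, d = 23 and 5 codewords exists.


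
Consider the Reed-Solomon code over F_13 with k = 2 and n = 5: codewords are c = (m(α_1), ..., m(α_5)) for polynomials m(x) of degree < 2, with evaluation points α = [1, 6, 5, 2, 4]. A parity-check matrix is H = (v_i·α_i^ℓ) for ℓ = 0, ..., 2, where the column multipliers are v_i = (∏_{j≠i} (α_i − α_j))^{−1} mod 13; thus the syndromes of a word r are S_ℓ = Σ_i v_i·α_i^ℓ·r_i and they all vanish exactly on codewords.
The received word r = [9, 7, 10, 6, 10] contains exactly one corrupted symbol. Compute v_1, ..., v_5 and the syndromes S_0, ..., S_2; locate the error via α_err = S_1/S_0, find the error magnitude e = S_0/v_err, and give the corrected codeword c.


S = (3, 12, 9), error at position 5, error magnitude e = 10, c = [9, 7, 10, 6, 0].

Step 1: column multipliers v_i = (∏_{j≠i}(α_i − α_j))^{−1} mod 13.
  i = 1 (α = 1): (1−6)(1−5)(1−2)(1−4) = (−5)·(−4)·(−1)·(−3) = 60 ≡ 8, so v_1 = 8^{−1} = 5 (mod 13).
  i = 2 (α = 6): (6−1)(6−5)(6−2)(6−4) = 5·1·4·2 = 40 ≡ 1, so v_2 = 1^{−1} = 1 (mod 13).
  i = 3 (α = 5): (5−1)(5−6)(5−2)(5−4) = 4·(−1)·3·1 = −12 ≡ 1, so v_3 = 1^{−1} = 1 (mod 13).
  i = 4 (α = 2): (2−1)(2−6)(2−5)(2−4) = 1·(−4)·(−3)·(−2) = −24 ≡ 2, so v_4 = 2^{−1} = 7 (mod 13).
  i = 5 (α = 4): (4−1)(4−6)(4−5)(4−2) = 3·(−2)·(−1)·2 = 12 ≡ 12, so v_5 = 12^{−1} = 12 (mod 13).
  v = [5, 1, 1, 7, 12].
Step 2: syndromes of r = [9, 7, 10, 6, 10] (all sums mod 13).
  S_0 = Σ v_i r_i = 5·9 + 1·7 + 1·10 + 7·6 + 12·10 = 224 ≡ 3.
  S_1 = Σ v_i α_i r_i = 5·1·9 + 1·6·7 + 1·5·10 + 7·2·6 + 12·4·10 = 701 ≡ 12.
  α_i^2 mod 13 = [1, 10, 12, 4, 3].
  S_2 = Σ v_i α_i^2 r_i = 5·1·9 + 1·10·7 + 1·12·10 + 7·4·6 + 12·3·10 = 763 ≡ 9.
  S = (3, 12, 9) ≠ 0, so r is not a codeword (an error is present).
Step 3: locate the error. For a single error e at position i, S_ℓ = v_i·e·α_i^ℓ, so α_err = S_1/S_0.
  S_0^{−1} = 3^{−1} = 9 (mod 13), so α_err = 12·9 = 108 ≡ 4 = α_5. Error position i = 5.
  Consistency check: S_2/S_1 = 9·12 = 108 ≡ 4 = α_err ✓ (single-error assumption holds).
Step 4: error magnitude e = S_0/v_5 = S_0·∏_{j≠5}(α_5 − α_j) = 3·12 = 36 ≡ 10 (mod 13).
Step 5: correct position 5: c_5 = r_5 − e = 10 − 10 ≡ 0 (mod 13). Hence c = [9, 7, 10, 6, 0].
  Check: interpolating c through the α_i gives m(x) = 12 + 10·x (degree < 2) with m(α_i) = c_i for every i, so c is indeed a codeword.


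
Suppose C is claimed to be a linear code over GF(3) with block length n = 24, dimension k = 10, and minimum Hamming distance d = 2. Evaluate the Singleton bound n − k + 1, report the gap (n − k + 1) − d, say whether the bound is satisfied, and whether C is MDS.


Singleton RHS = n − k + 1 = 15, slack = 13, bound satisfied, not MDS.

Singleton bound: d ≤ n − k + 1.
Here n = 24, k = 10, so n − k + 1 = 15.
Given d = 2, check d ≤ 15: YES.
Slack = (n − k + 1) − d = 13.
The code is NOT MDS (slack = 13 > 0).
Description: the claimed parameters are [24, 10, 2]_3; such a code would be non-MDS.


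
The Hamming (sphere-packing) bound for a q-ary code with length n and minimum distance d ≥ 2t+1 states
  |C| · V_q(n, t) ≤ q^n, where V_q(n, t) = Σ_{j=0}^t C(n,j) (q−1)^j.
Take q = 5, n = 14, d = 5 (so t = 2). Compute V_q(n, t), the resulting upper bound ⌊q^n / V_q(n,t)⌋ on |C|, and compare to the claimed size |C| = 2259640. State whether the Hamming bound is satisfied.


V_q(n, t) = 1513, q^n = 6103515625, Hamming bound = 4034048, |C| = 2259640 ≤ bound (satisfied).

Step 1: Compute V_q(n, t) = Σ_{j=0}^2 C(n, j) (q−1)^j.
  j = 0: C(14,0)·(4)^0 = 1·1 = 1.
  j = 1: C(14,1)·(4)^1 = 14·4 = 56.
  j = 2: C(14,2)·(4)^2 = 91·16 = 1456.
  V_q(n, t) = 1 + 56 + 1456 = 1513.
Step 2: q^n = 5^14 = 6103515625.
Step 3: Hamming bound ⌊q^n / V_q(n,t)⌋ = ⌊6103515625/1513⌋ = 4034048.
Step 4: Compare |C| = 2259640 to 4034048: satisfied.
The claimed |C| lies below the Hamming bound.


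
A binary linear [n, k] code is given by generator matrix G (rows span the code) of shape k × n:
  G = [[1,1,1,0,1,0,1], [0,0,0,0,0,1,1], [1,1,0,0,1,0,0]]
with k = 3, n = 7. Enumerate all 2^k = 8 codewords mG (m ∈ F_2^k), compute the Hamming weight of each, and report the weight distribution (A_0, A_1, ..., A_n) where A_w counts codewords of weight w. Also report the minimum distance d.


Weight distribution: A_0 = 1, A_2 = 3, A_3 = 1, A_5 = 3. Minimum distance d = 2.

Enumerate all 2^3 = 8 messages m ∈ F_2^3.
For each, compute codeword c = mG in F_2^7, then tally its weight.
  m = 000 → c = 0000000, weight = 0.
  m = 100 → c = 1110101, weight = 5.
  m = 010 → c = 0000011, weight = 2.
  m = 110 → c = 1110110, weight = 5.
  m = 001 → c = 1100100, weight = 3.
  m = 101 → c = 0010001, weight = 2.
  m = 011 → c = 1100111, weight = 5.
  m = 111 → c = 0010010, weight = 2.
Tally weights:
  weight 0: 1 codewords.
  weight 2: 3 codewords.
  weight 3: 1 codewords.
  weight 5: 3 codewords.
Minimum distance d = smallest w > 0 with A_w > 0 = 2.
Sanity: Σ A_w = 8 = 2^3 = 8 ✓.


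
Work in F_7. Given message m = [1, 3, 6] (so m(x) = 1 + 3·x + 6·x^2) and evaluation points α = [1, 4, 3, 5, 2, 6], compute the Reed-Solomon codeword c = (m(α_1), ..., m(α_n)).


c = [3, 4, 1, 5, 3, 4]

Message polynomial: m(x) = 1 + 3·x + 6·x^2 (mod 7).
For each evaluation point α_i, compute m(α_i) mod 7:
  α_1 = 1: Horner steps 6 → 2 → 3, so m(1) = 3.
  α_2 = 4: Horner steps 6 → 6 → 4, so m(4) = 4.
  α_3 = 3: Horner steps 6 → 0 → 1, so m(3) = 1.
  α_4 = 5: Horner steps 6 → 5 → 5, so m(5) = 5.
  α_5 = 2: Horner steps 6 → 1 → 3, so m(2) = 3.
  α_6 = 6: Horner steps 6 → 4 → 4, so m(6) = 4.
Codeword c = [3, 4, 1, 5, 3, 4] ∈ F_7^6.


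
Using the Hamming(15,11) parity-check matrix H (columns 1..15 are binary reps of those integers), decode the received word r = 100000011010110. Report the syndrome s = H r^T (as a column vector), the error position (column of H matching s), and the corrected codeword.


s = (1, 0, 0, 0)^T, error position = 8, corrected codeword c = 100000001010110

Compute s = H r^T mod 2 one row at a time:
  s_1 = 1 + 1 + 0 + 1 + 0 + 1 + 1 + 0 = 5 ≡ 1 (mod 2).
  s_2 = 0 + 0 + 0 + 0 + 0 + 1 + 1 + 0 = 2 ≡ 0 (mod 2).
  s_3 = 0 + 0 + 0 + 0 + 0 + 1 + 1 + 0 = 2 ≡ 0 (mod 2).
  s_4 = 1 + 0 + 0 + 0 + 1 + 1 + 1 + 0 = 4 ≡ 0 (mod 2).
s = (1, 0, 0, 0)^T — this equals column 8 of H (binary 1000), so error is at position 8.
Correct: flip bit 8 of r = 100000011010110 to get c = 100000001010110.


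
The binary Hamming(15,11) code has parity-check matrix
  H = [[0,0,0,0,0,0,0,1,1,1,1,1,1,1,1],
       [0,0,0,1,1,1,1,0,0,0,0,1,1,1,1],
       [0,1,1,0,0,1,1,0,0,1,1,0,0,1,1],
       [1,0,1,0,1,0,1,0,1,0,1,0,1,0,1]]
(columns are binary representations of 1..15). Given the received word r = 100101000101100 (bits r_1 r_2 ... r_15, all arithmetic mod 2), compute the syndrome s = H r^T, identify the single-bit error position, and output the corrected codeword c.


s = (1, 0, 0, 0)^T, error position = 8, corrected codeword c = 100101010101100

Compute s = H r^T mod 2 one row at a time:
  s_1 = 0 + 0 + 1 + 0 + 1 + 1 + 0 + 0 = 3 ≡ 1 (mod 2).
  s_2 = 1 + 0 + 1 + 0 + 1 + 1 + 0 + 0 = 4 ≡ 0 (mod 2).
  s_3 = 0 + 0 + 1 + 0 + 1 + 0 + 0 + 0 = 2 ≡ 0 (mod 2).
  s_4 = 1 + 0 + 0 + 0 + 0 + 0 + 1 + 0 = 2 ≡ 0 (mod 2).
s = (1, 0, 0, 0)^T — this equals column 8 of H (binary 1000), so error is at position 8.
Correct: flip bit 8 of r = 100101000101100 to get c = 100101010101100.


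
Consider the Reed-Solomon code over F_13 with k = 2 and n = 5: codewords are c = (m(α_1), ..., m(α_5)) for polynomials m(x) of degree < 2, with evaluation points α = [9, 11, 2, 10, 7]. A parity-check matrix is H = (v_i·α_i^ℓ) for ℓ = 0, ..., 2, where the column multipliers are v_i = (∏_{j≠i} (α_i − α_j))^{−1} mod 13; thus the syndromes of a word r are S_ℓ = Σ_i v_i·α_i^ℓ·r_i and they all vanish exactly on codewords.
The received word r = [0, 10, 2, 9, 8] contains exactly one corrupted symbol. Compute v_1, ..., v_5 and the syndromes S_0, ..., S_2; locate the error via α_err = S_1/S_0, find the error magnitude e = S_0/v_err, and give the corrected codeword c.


S = (10, 6, 1), error at position 2, error magnitude e = 5, c = [0, 5, 2, 9, 8].

Step 1: column multipliers v_i = (∏_{j≠i}(α_i − α_j))^{−1} mod 13.
  i = 1 (α = 9): (9−11)(9−2)(9−10)(9−7) = (−2)·7·(−1)·2 = 28 ≡ 2, so v_1 = 2^{−1} = 7 (mod 13).
  i = 2 (α = 11): (11−9)(11−2)(11−10)(11−7) = 2·9·1·4 = 72 ≡ 7, so v_2 = 7^{−1} = 2 (mod 13).
  i = 3 (α = 2): (2−9)(2−11)(2−10)(2−7) = (−7)·(−9)·(−8)·(−5) = 2520 ≡ 11, so v_3 = 11^{−1} = 6 (mod 13).
  i = 4 (α = 10): (10−9)(10−11)(10−2)(10−7) = 1·(−1)·8·3 = −24 ≡ 2, so v_4 = 2^{−1} = 7 (mod 13).
  i = 5 (α = 7): (7−9)(7−11)(7−2)(7−10) = (−2)·(−4)·5·(−3) = −120 ≡ 10, so v_5 = 10^{−1} = 4 (mod 13).
  v = [7, 2, 6, 7, 4].
Step 2: syndromes of r = [0, 10, 2, 9, 8] (all sums mod 13).
  S_0 = Σ v_i r_i = 7·0 + 2·10 + 6·2 + 7·9 + 4·8 = 127 ≡ 10.
  S_1 = Σ v_i α_i r_i = 7·9·0 + 2·11·10 + 6·2·2 + 7·10·9 + 4·7·8 = 1098 ≡ 6.
  α_i^2 mod 13 = [3, 4, 4, 9, 10].
  S_2 = Σ v_i α_i^2 r_i = 7·3·0 + 2·4·10 + 6·4·2 + 7·9·9 + 4·10·8 = 1015 ≡ 1.
  S = (10, 6, 1) ≠ 0, so r is not a codeword (an error is present).
Step 3: locate the error. For a single error e at position i, S_ℓ = v_i·e·α_i^ℓ, so α_err = S_1/S_0.
  S_0^{−1} = 10^{−1} = 4 (mod 13), so α_err = 6·4 = 24 ≡ 11 = α_2. Error position i = 2.
  Consistency check: S_2/S_1 = 1·11 = 11 ≡ 11 = α_err ✓ (single-error assumption holds).
Step 4: error magnitude e = S_0/v_2 = S_0·∏_{j≠2}(α_2 − α_j) = 10·7 = 70 ≡ 5 (mod 13).
Step 5: correct position 2: c_2 = r_2 − e = 10 − 5 ≡ 5 (mod 13). Hence c = [0, 5, 2, 9, 8].
  Check: interpolating c through the α_i gives m(x) = 10 + 9·x (degree < 2) with m(α_i) = c_i for every i, so c is indeed a codeword.


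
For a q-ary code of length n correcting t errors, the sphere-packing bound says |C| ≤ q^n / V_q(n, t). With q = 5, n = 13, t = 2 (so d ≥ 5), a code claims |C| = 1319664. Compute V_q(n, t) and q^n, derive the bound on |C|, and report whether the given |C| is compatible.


V_q(n, t) = 1301, q^n = 1220703125, Hamming bound = 938280, |C| = 1319664 > bound (violated).

Step 1: Compute V_q(n, t) = Σ_{j=0}^2 C(n, j) (q−1)^j.
  j = 0: C(13,0)·(4)^0 = 1·1 = 1.
  j = 1: C(13,1)·(4)^1 = 13·4 = 52.
  j = 2: C(13,2)·(4)^2 = 78·16 = 1248.
  V_q(n, t) = 1 + 52 + 1248 = 1301.
Step 2: q^n = 5^13 = 1220703125.
Step 3: Hamming bound ⌊q^n / V_q(n,t)⌋ = ⌊1220703125/1301⌋ = 938280.
Step 4: Compare |C| = 1319664 to 938280: violated.
The claimed |C| lies above the Hamming bound, so no 5-ary code of length 13 with d ≥ 5 can have 1319664 codewords.


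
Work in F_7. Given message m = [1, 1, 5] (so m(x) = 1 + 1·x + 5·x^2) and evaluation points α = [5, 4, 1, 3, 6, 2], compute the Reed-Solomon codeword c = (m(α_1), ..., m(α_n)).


c = [5, 1, 0, 0, 5, 2]

Message polynomial: m(x) = 1 + 1·x + 5·x^2 (mod 7).
For each evaluation point α_i, compute m(α_i) mod 7:
  α_1 = 5: Horner steps 5 → 5 → 5, so m(5) = 5.
  α_2 = 4: Horner steps 5 → 0 → 1, so m(4) = 1.
  α_3 = 1: Horner steps 5 → 6 → 0, so m(1) = 0.
  α_4 = 3: Horner steps 5 → 2 → 0, so m(3) = 0.
  α_5 = 6: Horner steps 5 → 3 → 5, so m(6) = 5.
  α_6 = 2: Horner steps 5 → 4 → 2, so m(2) = 2.
Codeword c = [5, 1, 0, 0, 5, 2] ∈ F_7^6.


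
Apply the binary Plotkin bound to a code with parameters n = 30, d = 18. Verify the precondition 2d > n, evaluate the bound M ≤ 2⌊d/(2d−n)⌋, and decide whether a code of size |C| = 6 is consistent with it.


Plotkin bound M ≤ 6; given |C| = 6 ≤ bound (satisfied).

Check applicability: 2d = 36, n = 30.
2d − n = 6 > 0, so Plotkin applies.
Compute d/(2d−n) = 18/6 ≈ 3.0000.
⌊d/(2d−n)⌋ = 3.
Plotkin bound: M ≤ 2·3 = 6.
Given |C| = 6, check: satisfied.
This |C| is at the Plotkin bound.


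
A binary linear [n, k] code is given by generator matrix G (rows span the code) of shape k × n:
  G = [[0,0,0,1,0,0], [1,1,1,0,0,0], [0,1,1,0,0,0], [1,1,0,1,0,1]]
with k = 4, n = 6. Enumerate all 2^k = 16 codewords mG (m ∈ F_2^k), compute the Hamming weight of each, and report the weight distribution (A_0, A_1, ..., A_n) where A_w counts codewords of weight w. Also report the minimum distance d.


Weight distribution: A_0 = 1, A_1 = 2, A_2 = 4, A_3 = 6, A_4 = 3. Minimum distance d = 1.

Enumerate all 2^4 = 16 messages m ∈ F_2^4.
For each, compute codeword c = mG in F_2^6, then tally its weight.
  m = 0000 → c = 000000, weight = 0.
  m = 1000 → c = 000100, weight = 1.
  m = 0100 → c = 111000, weight = 3.
  m = 1100 → c = 111100, weight = 4.
  m = 0010 → c = 011000, weight = 2.
  m = 1010 → c = 011100, weight = 3.
  m = 0110 → c = 100000, weight = 1.
  m = 1110 → c = 100100, weight = 2.
  m = 0001 → c = 110101, weight = 4.
  m = 1001 → c = 110001, weight = 3.
  m = 0101 → c = 001101, weight = 3.
  m = 1101 → c = 001001, weight = 2.
  m = 0011 → c = 101101, weight = 4.
  m = 1011 → c = 101001, weight = 3.
  m = 0111 → c = 010101, weight = 3.
  m = 1111 → c = 010001, weight = 2.
Tally weights:
  weight 0: 1 codewords.
  weight 1: 2 codewords.
  weight 2: 4 codewords.
  weight 3: 6 codewords.
  weight 4: 3 codewords.
Minimum distance d = smallest w > 0 with A_w > 0 = 1.
Sanity: Σ A_w = 16 = 2^4 = 16 ✓.


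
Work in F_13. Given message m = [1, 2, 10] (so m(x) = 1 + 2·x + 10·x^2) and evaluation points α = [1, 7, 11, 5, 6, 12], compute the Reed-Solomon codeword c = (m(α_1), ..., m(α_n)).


c = [0, 11, 11, 1, 9, 9]

Message polynomial: m(x) = 1 + 2·x + 10·x^2 (mod 13).
For each evaluation point α_i, compute m(α_i) mod 13:
  α_1 = 1: Horner steps 10 → 12 → 0, so m(1) = 0.
  α_2 = 7: Horner steps 10 → 7 → 11, so m(7) = 11.
  α_3 = 11: Horner steps 10 → 8 → 11, so m(11) = 11.
  α_4 = 5: Horner steps 10 → 0 → 1, so m(5) = 1.
  α_5 = 6: Horner steps 10 → 10 → 9, so m(6) = 9.
  α_6 = 12: Horner steps 10 → 5 → 9, so m(12) = 9.
Codeword c = [0, 11, 11, 1, 9, 9] ∈ F_13^6.


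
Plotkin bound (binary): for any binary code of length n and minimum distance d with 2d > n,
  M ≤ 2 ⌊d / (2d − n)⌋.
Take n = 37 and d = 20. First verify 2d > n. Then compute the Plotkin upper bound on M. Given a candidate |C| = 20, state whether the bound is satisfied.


Plotkin bound M ≤ 12; given |C| = 20 > bound (violated).

Check applicability: 2d = 40, n = 37.
2d − n = 3 > 0, so Plotkin applies.
Compute d/(2d−n) = 20/3 ≈ 6.6667.
⌊d/(2d−n)⌋ = 6.
Plotkin bound: M ≤ 2·6 = 12.
Given |C| = 20, check: VIOLATED.
This |C| is above the Plotkin bound, so no binary code with n = 37, d = 20 and 20 codewords exists.


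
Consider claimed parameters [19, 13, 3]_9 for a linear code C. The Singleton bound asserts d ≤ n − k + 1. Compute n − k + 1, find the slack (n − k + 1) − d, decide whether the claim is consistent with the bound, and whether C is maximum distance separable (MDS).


Singleton RHS = n − k + 1 = 7, slack = 4, bound satisfied, not MDS.

Singleton bound: d ≤ n − k + 1.
Here n = 19, k = 13, so n − k + 1 = 7.
Given d = 3, check d ≤ 7: YES.
Slack = (n − k + 1) − d = 4.
The code is NOT MDS (slack = 4 > 0).
Description: the claimed parameters are [19, 13, 3]_9; such a code would be non-MDS.


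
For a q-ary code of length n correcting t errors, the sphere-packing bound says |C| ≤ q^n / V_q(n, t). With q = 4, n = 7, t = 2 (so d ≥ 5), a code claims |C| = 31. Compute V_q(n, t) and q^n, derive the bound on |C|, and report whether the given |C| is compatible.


V_q(n, t) = 211, q^n = 16384, Hamming bound = 77, |C| = 31 ≤ bound (satisfied).

Step 1: Compute V_q(n, t) = Σ_{j=0}^2 C(n, j) (q−1)^j.
  j = 0: C(7,0)·(3)^0 = 1·1 = 1.
  j = 1: C(7,1)·(3)^1 = 7·3 = 21.
  j = 2: C(7,2)·(3)^2 = 21·9 = 189.
  V_q(n, t) = 1 + 21 + 189 = 211.
Step 2: q^n = 4^7 = 16384.
Step 3: Hamming bound ⌊q^n / V_q(n,t)⌋ = ⌊16384/211⌋ = 77.
Step 4: Compare |C| = 31 to 77: satisfied.
The claimed |C| lies below the Hamming bound.


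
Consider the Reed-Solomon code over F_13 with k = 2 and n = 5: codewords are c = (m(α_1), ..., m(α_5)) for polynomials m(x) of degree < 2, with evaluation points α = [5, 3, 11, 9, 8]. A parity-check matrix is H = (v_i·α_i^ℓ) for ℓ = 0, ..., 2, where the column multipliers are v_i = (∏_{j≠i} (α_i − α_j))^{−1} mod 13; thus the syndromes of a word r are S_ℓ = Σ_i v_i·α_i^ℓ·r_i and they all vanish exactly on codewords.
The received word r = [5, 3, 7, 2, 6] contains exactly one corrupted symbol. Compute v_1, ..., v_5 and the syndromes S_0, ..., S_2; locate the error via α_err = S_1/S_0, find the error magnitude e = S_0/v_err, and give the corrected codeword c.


S = (10, 4, 12), error at position 2, error magnitude e = 3, c = [5, 0, 7, 2, 6].

Step 1: column multipliers v_i = (∏_{j≠i}(α_i − α_j))^{−1} mod 13.
  i = 1 (α = 5): (5−3)(5−11)(5−9)(5−8) = 2·(−6)·(−4)·(−3) = −144 ≡ 12, so v_1 = 12^{−1} = 12 (mod 13).
  i = 2 (α = 3): (3−5)(3−11)(3−9)(3−8) = (−2)·(−8)·(−6)·(−5) = 480 ≡ 12, so v_2 = 12^{−1} = 12 (mod 13).
  i = 3 (α = 11): (11−5)(11−3)(11−9)(11−8) = 6·8·2·3 = 288 ≡ 2, so v_3 = 2^{−1} = 7 (mod 13).
  i = 4 (α = 9): (9−5)(9−3)(9−11)(9−8) = 4·6·(−2)·1 = −48 ≡ 4, so v_4 = 4^{−1} = 10 (mod 13).
  i = 5 (α = 8): (8−5)(8−3)(8−11)(8−9) = 3·5·(−3)·(−1) = 45 ≡ 6, so v_5 = 6^{−1} = 11 (mod 13).
  v = [12, 12, 7, 10, 11].
Step 2: syndromes of r = [5, 3, 7, 2, 6] (all sums mod 13).
  S_0 = Σ v_i r_i = 12·5 + 12·3 + 7·7 + 10·2 + 11·6 = 231 ≡ 10.
  S_1 = Σ v_i α_i r_i = 12·5·5 + 12·3·3 + 7·11·7 + 10·9·2 + 11·8·6 = 1655 ≡ 4.
  α_i^2 mod 13 = [12, 9, 4, 3, 12].
  S_2 = Σ v_i α_i^2 r_i = 12·12·5 + 12·9·3 + 7·4·7 + 10·3·2 + 11·12·6 = 2092 ≡ 12.
  S = (10, 4, 12) ≠ 0, so r is not a codeword (an error is present).
Step 3: locate the error. For a single error e at position i, S_ℓ = v_i·e·α_i^ℓ, so α_err = S_1/S_0.
  S_0^{−1} = 10^{−1} = 4 (mod 13), so α_err = 4·4 = 16 ≡ 3 = α_2. Error position i = 2.
  Consistency check: S_2/S_1 = 12·10 = 120 ≡ 3 = α_err ✓ (single-error assumption holds).
Step 4: error magnitude e = S_0/v_2 = S_0·∏_{j≠2}(α_2 − α_j) = 10·12 = 120 ≡ 3 (mod 13).
Step 5: correct position 2: c_2 = r_2 − e = 3 − 3 ≡ 0 (mod 13). Hence c = [5, 0, 7, 2, 6].
  Check: interpolating c through the α_i gives m(x) = 12 + 9·x (degree < 2) with m(α_i) = c_i for every i, so c is indeed a codeword.


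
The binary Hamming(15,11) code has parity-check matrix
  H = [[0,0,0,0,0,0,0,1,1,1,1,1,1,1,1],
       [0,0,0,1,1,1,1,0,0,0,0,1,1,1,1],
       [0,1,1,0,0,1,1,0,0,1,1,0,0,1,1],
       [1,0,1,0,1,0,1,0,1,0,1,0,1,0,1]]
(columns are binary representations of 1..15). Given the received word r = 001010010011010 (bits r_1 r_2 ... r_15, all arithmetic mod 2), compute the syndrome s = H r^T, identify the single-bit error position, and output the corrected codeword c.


s = (0, 1, 1, 1)^T, error position = 7, corrected codeword c = 001010110011010

Compute s = H r^T mod 2 one row at a time:
  s_1 = 1 + 0 + 0 + 1 + 1 + 0 + 1 + 0 = 4 ≡ 0 (mod 2).
  s_2 = 0 + 1 + 0 + 0 + 1 + 0 + 1 + 0 = 3 ≡ 1 (mod 2).
  s_3 = 0 + 1 + 0 + 0 + 0 + 1 + 1 + 0 = 3 ≡ 1 (mod 2).
  s_4 = 0 + 1 + 1 + 0 + 0 + 1 + 0 + 0 = 3 ≡ 1 (mod 2).
s = (0, 1, 1, 1)^T — this equals column 7 of H (binary 0111), so error is at position 7.
Correct: flip bit 7 of r = 001010010011010 to get c = 001010110011010.


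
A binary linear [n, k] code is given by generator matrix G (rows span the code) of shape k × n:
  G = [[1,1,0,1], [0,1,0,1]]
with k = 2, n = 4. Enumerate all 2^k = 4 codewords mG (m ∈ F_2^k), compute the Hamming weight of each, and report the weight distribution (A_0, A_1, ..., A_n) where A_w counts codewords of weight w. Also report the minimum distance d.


Weight distribution: A_0 = 1, A_1 = 1, A_2 = 1, A_3 = 1. Minimum distance d = 1.

Enumerate all 2^2 = 4 messages m ∈ F_2^2.
For each, compute codeword c = mG in F_2^4, then tally its weight.
  m = 00 → c = 0000, weight = 0.
  m = 10 → c = 1101, weight = 3.
  m = 01 → c = 0101, weight = 2.
  m = 11 → c = 1000, weight = 1.
Tally weights:
  weight 0: 1 codewords.
  weight 1: 1 codewords.
  weight 2: 1 codewords.
  weight 3: 1 codewords.
Minimum distance d = smallest w > 0 with A_w > 0 = 1.
Sanity: Σ A_w = 4 = 2^2 = 4 ✓.


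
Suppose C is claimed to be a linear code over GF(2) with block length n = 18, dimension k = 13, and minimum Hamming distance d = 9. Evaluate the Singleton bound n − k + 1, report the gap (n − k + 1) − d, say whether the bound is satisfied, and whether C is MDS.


Singleton RHS = n − k + 1 = 6, slack = -3, bound violated (no such code; not MDS).

Singleton bound: d ≤ n − k + 1.
Here n = 18, k = 13, so n − k + 1 = 6.
Given d = 9, check d ≤ 6: NO.
Slack = (n − k + 1) − d = -3.
The slack is negative: d = 9 exceeds n − k + 1 = 6 by 3, so the Singleton bound is violated and no linear [18, 13, 9]_2 code can exist. In particular it is not MDS (MDS requires d = n − k + 1 exactly).
Description: the claimed parameters are [18, 13, 9]_2; such a code would be impossible (violates the Singleton bound).


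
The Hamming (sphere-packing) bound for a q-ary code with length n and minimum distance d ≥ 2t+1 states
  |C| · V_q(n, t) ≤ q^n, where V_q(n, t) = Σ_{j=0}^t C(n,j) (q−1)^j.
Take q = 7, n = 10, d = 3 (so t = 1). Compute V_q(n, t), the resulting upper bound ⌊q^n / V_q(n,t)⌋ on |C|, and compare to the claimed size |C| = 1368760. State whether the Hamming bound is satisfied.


V_q(n, t) = 61, q^n = 282475249, Hamming bound = 4630741, |C| = 1368760 ≤ bound (satisfied).

Step 1: Compute V_q(n, t) = Σ_{j=0}^1 C(n, j) (q−1)^j.
  j = 0: C(10,0)·(6)^0 = 1·1 = 1.
  j = 1: C(10,1)·(6)^1 = 10·6 = 60.
  V_q(n, t) = 1 + 60 = 61.
Step 2: q^n = 7^10 = 282475249.
Step 3: Hamming bound ⌊q^n / V_q(n,t)⌋ = ⌊282475249/61⌋ = 4630741.
Step 4: Compare |C| = 1368760 to 4630741: satisfied.
The claimed |C| lies below the Hamming bound.


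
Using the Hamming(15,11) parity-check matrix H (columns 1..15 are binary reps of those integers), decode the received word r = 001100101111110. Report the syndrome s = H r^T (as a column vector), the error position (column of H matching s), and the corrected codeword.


s = (0, 1, 1, 1)^T, error position = 7, corrected codeword c = 001100001111110

Compute s = H r^T mod 2 one row at a time:
  s_1 = 0 + 1 + 1 + 1 + 1 + 1 + 1 + 0 = 6 ≡ 0 (mod 2).
  s_2 = 1 + 0 + 0 + 1 + 1 + 1 + 1 + 0 = 5 ≡ 1 (mod 2).
  s_3 = 0 + 1 + 0 + 1 + 1 + 1 + 1 + 0 = 5 ≡ 1 (mod 2).
  s_4 = 0 + 1 + 0 + 1 + 1 + 1 + 1 + 0 = 5 ≡ 1 (mod 2).
s = (0, 1, 1, 1)^T — this equals column 7 of H (binary 0111), so error is at position 7.
Correct: flip bit 7 of r = 001100101111110 to get c = 001100001111110.


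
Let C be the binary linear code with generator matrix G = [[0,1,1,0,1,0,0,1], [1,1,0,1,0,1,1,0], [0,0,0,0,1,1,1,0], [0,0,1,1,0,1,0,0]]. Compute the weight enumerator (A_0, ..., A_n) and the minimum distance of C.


Weight distribution: A_0 = 1, A_3 = 3, A_4 = 7, A_5 = 4, A_7 = 1. Minimum distance d = 3.

Enumerate all 2^4 = 16 messages m ∈ F_2^4.
For each, compute codeword c = mG in F_2^8, then tally its weight.
  m = 0000 → c = 00000000, weight = 0.
  m = 1000 → c = 01101001, weight = 4.
  m = 0100 → c = 11010110, weight = 5.
  m = 1100 → c = 10111111, weight = 7.
  m = 0010 → c = 00001110, weight = 3.
  m = 1010 → c = 01100111, weight = 5.
  m = 0110 → c = 11011000, weight = 4.
  m = 1110 → c = 10110001, weight = 4.
  m = 0001 → c = 00110100, weight = 3.
  m = 1001 → c = 01011101, weight = 5.
  m = 0101 → c = 11100010, weight = 4.
  m = 1101 → c = 10001011, weight = 4.
  m = 0011 → c = 00111010, weight = 4.
  m = 1011 → c = 01010011, weight = 4.
  m = 0111 → c = 11101100, weight = 5.
  m = 1111 → c = 10000101, weight = 3.
Tally weights:
  weight 0: 1 codewords.
  weight 3: 3 codewords.
  weight 4: 7 codewords.
  weight 5: 4 codewords.
  weight 7: 1 codewords.
Minimum distance d = smallest w > 0 with A_w > 0 = 3.
Sanity: Σ A_w = 16 = 2^4 = 16 ✓.


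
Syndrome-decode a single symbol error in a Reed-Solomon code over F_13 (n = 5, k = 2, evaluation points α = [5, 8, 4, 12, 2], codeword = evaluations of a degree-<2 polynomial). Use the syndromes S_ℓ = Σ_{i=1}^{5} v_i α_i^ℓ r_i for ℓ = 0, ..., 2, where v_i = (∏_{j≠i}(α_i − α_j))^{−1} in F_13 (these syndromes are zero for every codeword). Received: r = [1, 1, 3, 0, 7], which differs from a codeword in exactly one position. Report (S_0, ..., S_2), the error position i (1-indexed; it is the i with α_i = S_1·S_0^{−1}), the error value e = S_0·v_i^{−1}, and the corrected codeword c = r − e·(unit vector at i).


S = (10, 2, 3), error at position 2, error magnitude e = 6, c = [1, 8, 3, 0, 7].

Step 1: column multipliers v_i = (∏_{j≠i}(α_i − α_j))^{−1} mod 13.
  i = 1 (α = 5): (5−8)(5−4)(5−12)(5−2) = (−3)·1·(−7)·3 = 63 ≡ 11, so v_1 = 11^{−1} = 6 (mod 13).
  i = 2 (α = 8): (8−5)(8−4)(8−12)(8−2) = 3·4·(−4)·6 = −288 ≡ 11, so v_2 = 11^{−1} = 6 (mod 13).
  i = 3 (α = 4): (4−5)(4−8)(4−12)(4−2) = (−1)·(−4)·(−8)·2 = −64 ≡ 1, so v_3 = 1^{−1} = 1 (mod 13).
  i = 4 (α = 12): (12−5)(12−8)(12−4)(12−2) = 7·4·8·10 = 2240 ≡ 4, so v_4 = 4^{−1} = 10 (mod 13).
  i = 5 (α = 2): (2−5)(2−8)(2−4)(2−12) = (−3)·(−6)·(−2)·(−10) = 360 ≡ 9, so v_5 = 9^{−1} = 3 (mod 13).
  v = [6, 6, 1, 10, 3].
Step 2: syndromes of r = [1, 1, 3, 0, 7] (all sums mod 13).
  S_0 = Σ v_i r_i = 6·1 + 6·1 + 1·3 + 10·0 + 3·7 = 36 ≡ 10.
  S_1 = Σ v_i α_i r_i = 6·5·1 + 6·8·1 + 1·4·3 + 10·12·0 + 3·2·7 = 132 ≡ 2.
  α_i^2 mod 13 = [12, 12, 3, 1, 4].
  S_2 = Σ v_i α_i^2 r_i = 6·12·1 + 6·12·1 + 1·3·3 + 10·1·0 + 3·4·7 = 237 ≡ 3.
  S = (10, 2, 3) ≠ 0, so r is not a codeword (an error is present).
Step 3: locate the error. For a single error e at position i, S_ℓ = v_i·e·α_i^ℓ, so α_err = S_1/S_0.
  S_0^{−1} = 10^{−1} = 4 (mod 13), so α_err = 2·4 = 8 ≡ 8 = α_2. Error position i = 2.
  Consistency check: S_2/S_1 = 3·7 = 21 ≡ 8 = α_err ✓ (single-error assumption holds).
Step 4: error magnitude e = S_0/v_2 = S_0·∏_{j≠2}(α_2 − α_j) = 10·11 = 110 ≡ 6 (mod 13).
Step 5: correct position 2: c_2 = r_2 − e = 1 − 6 ≡ 8 (mod 13). Hence c = [1, 8, 3, 0, 7].
  Check: interpolating c through the α_i gives m(x) = 11 + 11·x (degree < 2) with m(α_i) = c_i for every i, so c is indeed a codeword.
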